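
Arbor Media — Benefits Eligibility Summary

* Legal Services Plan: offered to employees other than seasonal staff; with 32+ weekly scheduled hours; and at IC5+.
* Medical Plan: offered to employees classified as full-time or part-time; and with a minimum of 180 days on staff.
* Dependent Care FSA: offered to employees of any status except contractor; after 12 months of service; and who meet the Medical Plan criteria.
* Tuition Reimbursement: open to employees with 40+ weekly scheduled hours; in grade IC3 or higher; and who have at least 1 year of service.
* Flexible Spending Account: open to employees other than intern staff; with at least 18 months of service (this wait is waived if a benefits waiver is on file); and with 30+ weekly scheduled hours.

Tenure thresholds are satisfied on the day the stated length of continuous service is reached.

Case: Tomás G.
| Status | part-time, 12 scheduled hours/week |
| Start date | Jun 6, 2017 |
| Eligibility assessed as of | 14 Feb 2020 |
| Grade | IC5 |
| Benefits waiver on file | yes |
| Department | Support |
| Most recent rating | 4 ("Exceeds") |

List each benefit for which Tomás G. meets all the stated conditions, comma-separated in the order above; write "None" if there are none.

Service from Jun 6, 2017 to 14 Feb 2020: 983 days.
Legal Services Plan — status part-time ✓ (not excluded); 12 hrs/wk < 32 ✗ → not eligible.
Medical Plan — status part-time ✓; service 983 days ≥ 180 days ✓ → eligible.
Dependent Care FSA — status part-time ✓ (not excluded); service 983 days ≥ 12 months (≈360 days) ✓; eligible for Medical Plan ✓ → eligible.
Tuition Reimbursement — 12 hrs/wk < 40 ✗ → not eligible.
Flexible Spending Account — status part-time ✓ (not excluded); benefits waiver on file ✓; 12 hrs/wk < 30 ✗ → not eligible.

Medical Plan, Dependent Care FSA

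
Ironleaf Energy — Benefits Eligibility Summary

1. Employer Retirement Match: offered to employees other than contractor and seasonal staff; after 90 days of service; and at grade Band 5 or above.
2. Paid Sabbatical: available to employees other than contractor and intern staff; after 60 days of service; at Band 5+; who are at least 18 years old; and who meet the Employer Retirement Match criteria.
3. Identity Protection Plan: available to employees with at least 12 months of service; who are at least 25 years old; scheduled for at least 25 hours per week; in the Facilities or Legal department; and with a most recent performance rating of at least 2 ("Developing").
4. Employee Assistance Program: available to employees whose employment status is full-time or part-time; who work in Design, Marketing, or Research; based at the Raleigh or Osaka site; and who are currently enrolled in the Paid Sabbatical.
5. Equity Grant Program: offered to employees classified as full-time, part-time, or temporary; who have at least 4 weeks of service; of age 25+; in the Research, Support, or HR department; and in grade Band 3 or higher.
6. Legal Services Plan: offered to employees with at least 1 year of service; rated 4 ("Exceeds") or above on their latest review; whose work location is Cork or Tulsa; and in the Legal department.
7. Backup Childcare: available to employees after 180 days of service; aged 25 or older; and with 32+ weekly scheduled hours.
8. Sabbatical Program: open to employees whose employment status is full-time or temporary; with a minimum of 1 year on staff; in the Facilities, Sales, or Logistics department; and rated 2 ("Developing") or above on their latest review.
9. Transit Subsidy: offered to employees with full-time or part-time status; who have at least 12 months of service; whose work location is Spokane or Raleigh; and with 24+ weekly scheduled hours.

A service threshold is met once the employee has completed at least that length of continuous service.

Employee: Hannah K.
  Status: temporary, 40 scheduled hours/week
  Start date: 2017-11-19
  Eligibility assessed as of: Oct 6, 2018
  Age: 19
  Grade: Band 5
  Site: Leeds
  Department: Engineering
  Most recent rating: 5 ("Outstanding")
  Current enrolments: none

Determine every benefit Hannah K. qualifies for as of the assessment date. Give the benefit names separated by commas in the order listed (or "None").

Service from 2017-11-19 to Oct 6, 2018: 321 days.
Employer Retirement Match — status temporary ✓ (not excluded); service 321 days ≥ 90 days ✓; grade Band 5 ≥ Band 5 ✓ → eligible.
Paid Sabbatical — status temporary ✓ (not excluded); service 321 days ≥ 60 days ✓; grade Band 5 ≥ Band 5 ✓; age 19 ≥ 18 ✓; eligible for Employer Retirement Match ✓ → eligible.
Identity Protection Plan — service 321 days < 12 months (≈360 days) ✗ → not eligible.
Employee Assistance Program — status temporary ✗ (requires full-time or part-time) → not eligible.
Equity Grant Program — status temporary ✓; service 321 days ≥ 4 weeks (≈28 days) ✓; age 19 < 25 ✗ → not eligible.
Legal Services Plan — service 321 days < 1 year (≈365 days) ✗ → not eligible.
Backup Childcare — service 321 days ≥ 180 days ✓; age 19 < 25 ✗ → not eligible.
Sabbatical Program — status temporary ✓; service 321 days < 1 year (≈365 days) ✗ → not eligible.
Transit Subsidy — status temporary ✗ (requires full-time or part-time) → not eligible.

Employer Retirement Match, Paid Sabbatical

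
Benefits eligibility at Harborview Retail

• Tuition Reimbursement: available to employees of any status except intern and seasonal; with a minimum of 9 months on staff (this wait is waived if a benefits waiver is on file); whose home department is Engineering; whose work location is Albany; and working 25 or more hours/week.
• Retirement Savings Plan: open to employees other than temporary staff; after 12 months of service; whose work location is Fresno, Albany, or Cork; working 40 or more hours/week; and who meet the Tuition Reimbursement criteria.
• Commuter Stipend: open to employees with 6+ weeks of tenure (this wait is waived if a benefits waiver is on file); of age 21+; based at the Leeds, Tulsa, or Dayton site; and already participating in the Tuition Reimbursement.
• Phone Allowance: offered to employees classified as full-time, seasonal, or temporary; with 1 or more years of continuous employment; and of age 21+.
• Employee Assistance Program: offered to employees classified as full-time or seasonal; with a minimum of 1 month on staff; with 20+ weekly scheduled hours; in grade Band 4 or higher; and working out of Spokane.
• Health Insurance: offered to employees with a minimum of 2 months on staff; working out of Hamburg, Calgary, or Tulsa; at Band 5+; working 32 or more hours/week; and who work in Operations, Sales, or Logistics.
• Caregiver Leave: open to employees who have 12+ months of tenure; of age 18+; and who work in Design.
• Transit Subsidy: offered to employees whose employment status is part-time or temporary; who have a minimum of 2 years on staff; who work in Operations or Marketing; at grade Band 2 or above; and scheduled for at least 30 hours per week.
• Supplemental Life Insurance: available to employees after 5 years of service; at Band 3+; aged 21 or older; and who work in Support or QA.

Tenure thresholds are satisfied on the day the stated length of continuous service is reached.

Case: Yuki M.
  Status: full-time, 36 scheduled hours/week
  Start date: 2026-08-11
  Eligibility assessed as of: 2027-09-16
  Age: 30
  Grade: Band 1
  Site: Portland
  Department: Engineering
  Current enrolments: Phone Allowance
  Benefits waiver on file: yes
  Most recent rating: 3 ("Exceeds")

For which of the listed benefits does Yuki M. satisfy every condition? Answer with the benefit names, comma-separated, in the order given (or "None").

Service from 2026-08-11 to 2027-09-16: 401 days.
Tuition Reimbursement — status full-time ✓ (not excluded); benefits waiver on file ✓; dept Engineering ✓; site Portland ✗ (not Albany) → not eligible.
Retirement Savings Plan — status full-time ✓ (not excluded); service 401 days ≥ 12 months (≈360 days) ✓; site Portland ✗ (not Fresno, Albany, or Cork) → not eligible.
Commuter Stipend — benefits waiver on file ✓; age 30 ≥ 21 ✓; site Portland ✗ (not Leeds, Tulsa, or Dayton) → not eligible.
Phone Allowance — status full-time ✓; service 401 days ≥ 1 year (≈365 days) ✓; age 30 ≥ 21 ✓ → eligible.
Employee Assistance Program — status full-time ✓; service 401 days ≥ 1 month (≈30 days) ✓; 36 hrs/wk ≥ 20 ✓; grade Band 1 < Band 4 ✗ → not eligible.
Health Insurance — service 401 days ≥ 2 months (≈60 days) ✓; site Portland ✗ (not Hamburg, Calgary, or Tulsa) → not eligible.
Caregiver Leave — service 401 days ≥ 12 months (≈360 days) ✓; age 30 ≥ 18 ✓; dept Engineering ✗ → not eligible.
Transit Subsidy — status full-time ✗ (requires part-time or temporary) → not eligible.
Supplemental Life Insurance — service 401 days < 5 years (≈1825 days) ✗ → not eligible.

Phone Allowance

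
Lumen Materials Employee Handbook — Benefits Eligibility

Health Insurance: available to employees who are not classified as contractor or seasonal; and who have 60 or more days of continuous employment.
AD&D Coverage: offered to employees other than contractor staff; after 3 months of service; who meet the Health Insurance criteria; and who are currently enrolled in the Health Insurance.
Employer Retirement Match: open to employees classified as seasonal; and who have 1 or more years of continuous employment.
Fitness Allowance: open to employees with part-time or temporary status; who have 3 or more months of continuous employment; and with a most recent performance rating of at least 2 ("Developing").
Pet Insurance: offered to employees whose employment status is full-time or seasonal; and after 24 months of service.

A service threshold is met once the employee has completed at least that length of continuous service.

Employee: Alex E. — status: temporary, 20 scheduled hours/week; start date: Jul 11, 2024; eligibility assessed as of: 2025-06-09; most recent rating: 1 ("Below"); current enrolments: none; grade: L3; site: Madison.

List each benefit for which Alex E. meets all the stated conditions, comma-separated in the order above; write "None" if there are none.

Service from Jul 11, 2024 to 2025-06-09: 333 days.
Health Insurance — status temporary ✓ (not excluded); service 333 days ≥ 60 days ✓ → eligible.
AD&D Coverage — status temporary ✓ (not excluded); service 333 days ≥ 3 months (≈90 days) ✓; eligible for Health Insurance ✓; not enrolled in Health Insurance ✗ → not eligible.
Employer Retirement Match — status temporary ✗ (requires seasonal) → not eligible.
Fitness Allowance — status temporary ✓; service 333 days ≥ 3 months (≈90 days) ✓; rating 1 < 2 ✗ → not eligible.
Pet Insurance — status temporary ✗ (requires full-time or seasonal) → not eligible.

Health Insurance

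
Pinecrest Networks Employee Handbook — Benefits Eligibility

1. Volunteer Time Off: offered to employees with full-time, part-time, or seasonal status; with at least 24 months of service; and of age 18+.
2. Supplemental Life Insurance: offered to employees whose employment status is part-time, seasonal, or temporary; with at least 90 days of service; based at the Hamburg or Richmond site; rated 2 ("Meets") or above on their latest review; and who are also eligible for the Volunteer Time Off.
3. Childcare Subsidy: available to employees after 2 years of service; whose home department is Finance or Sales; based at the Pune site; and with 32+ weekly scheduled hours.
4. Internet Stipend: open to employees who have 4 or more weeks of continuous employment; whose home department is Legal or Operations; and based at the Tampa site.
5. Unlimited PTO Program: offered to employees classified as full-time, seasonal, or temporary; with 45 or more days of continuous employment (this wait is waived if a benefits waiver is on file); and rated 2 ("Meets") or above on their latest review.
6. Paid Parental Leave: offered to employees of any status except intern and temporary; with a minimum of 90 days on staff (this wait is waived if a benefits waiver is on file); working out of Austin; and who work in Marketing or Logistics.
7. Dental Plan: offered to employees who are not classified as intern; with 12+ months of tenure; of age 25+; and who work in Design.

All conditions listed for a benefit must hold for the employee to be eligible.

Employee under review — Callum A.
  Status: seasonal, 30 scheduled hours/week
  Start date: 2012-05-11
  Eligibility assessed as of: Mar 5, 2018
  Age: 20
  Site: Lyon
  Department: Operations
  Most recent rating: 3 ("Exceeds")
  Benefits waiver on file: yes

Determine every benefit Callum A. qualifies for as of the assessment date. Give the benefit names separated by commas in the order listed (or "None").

Volunteer Time Off, Unlimited PTO Program

Service from 2012-05-11 to Mar 5, 2018: 2124 days.
Volunteer Time Off — status seasonal ✓; service 2124 days ≥ 24 months (≈720 days) ✓; age 20 ≥ 18 ✓ → eligible.
Supplemental Life Insurance — status seasonal ✓; service 2124 days ≥ 90 days ✓; site Lyon ✗ (not Hamburg or Richmond) → not eligible.
Childcare Subsidy — service 2124 days ≥ 2 years (≈730 days) ✓; dept Operations ✗ → not eligible.
Internet Stipend — service 2124 days ≥ 4 weeks (≈28 days) ✓; dept Operations ✓; site Lyon ✗ (not Tampa) → not eligible.
Unlimited PTO Program — status seasonal ✓; benefits waiver on file ✓; rating 3 ≥ 2 ✓ → eligible.
Paid Parental Leave — status seasonal ✓ (not excluded); benefits waiver on file ✓; site Lyon ✗ (not Austin) → not eligible.
Dental Plan — status seasonal ✓ (not excluded); service 2124 days ≥ 12 months (≈360 days) ✓; age 20 < 25 ✗ → not eligible.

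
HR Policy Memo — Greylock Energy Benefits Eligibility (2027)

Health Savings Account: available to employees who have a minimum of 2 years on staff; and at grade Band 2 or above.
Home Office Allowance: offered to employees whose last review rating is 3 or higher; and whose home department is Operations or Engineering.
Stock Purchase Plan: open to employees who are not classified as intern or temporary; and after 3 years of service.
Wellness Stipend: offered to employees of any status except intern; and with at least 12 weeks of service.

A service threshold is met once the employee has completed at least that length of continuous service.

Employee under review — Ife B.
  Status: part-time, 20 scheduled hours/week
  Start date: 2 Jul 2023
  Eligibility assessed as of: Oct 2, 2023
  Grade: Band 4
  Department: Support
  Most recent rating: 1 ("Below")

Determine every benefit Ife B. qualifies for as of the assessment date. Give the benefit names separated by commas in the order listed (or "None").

Service from 2 Jul 2023 to Oct 2, 2023: 92 days.
Health Savings Account — service 92 days < 2 years (≈730 days) ✗ → not eligible.
Home Office Allowance — rating 1 < 3 ✗ → not eligible.
Stock Purchase Plan — status part-time ✓ (not excluded); service 92 days < 3 years (≈1095 days) ✗ → not eligible.
Wellness Stipend — status part-time ✓ (not excluded); service 92 days ≥ 12 weeks (≈84 days) ✓ → eligible.

Wellness Stipend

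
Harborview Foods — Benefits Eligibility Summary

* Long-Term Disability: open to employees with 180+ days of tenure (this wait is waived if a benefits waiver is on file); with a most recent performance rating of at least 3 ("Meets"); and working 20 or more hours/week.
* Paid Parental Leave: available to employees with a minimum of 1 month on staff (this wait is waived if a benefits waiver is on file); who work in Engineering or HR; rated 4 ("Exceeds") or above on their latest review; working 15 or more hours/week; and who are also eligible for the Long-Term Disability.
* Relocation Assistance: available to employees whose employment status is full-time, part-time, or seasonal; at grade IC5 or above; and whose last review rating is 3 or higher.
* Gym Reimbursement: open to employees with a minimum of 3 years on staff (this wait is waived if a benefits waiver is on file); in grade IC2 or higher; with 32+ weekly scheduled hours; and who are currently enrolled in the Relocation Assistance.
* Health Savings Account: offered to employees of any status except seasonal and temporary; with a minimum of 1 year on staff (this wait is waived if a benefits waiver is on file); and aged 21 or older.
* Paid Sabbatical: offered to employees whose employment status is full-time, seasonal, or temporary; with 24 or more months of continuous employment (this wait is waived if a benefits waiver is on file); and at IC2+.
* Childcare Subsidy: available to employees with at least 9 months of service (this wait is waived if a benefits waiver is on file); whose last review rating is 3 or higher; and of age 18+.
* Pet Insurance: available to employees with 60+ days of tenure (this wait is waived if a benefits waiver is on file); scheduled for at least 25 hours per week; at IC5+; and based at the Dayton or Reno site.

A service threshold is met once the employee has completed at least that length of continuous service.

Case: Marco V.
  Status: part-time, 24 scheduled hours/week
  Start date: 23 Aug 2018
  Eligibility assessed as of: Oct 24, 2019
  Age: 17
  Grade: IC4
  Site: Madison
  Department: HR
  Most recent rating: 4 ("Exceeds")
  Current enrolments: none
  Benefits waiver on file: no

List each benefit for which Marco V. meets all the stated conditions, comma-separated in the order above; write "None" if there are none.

Service from 23 Aug 2018 to Oct 24, 2019: 427 days.
Long-Term Disability — no waiver, service 427 days ≥ 180 days ✓; rating 4 ≥ 3 ✓; 24 hrs/wk ≥ 20 ✓ → eligible.
Paid Parental Leave — no waiver, service 427 days ≥ 1 month (≈30 days) ✓; dept HR ✓; rating 4 ≥ 4 ✓; 24 hrs/wk ≥ 15 ✓; eligible for Long-Term Disability ✓ → eligible.
Relocation Assistance — status part-time ✓; grade IC4 < IC5 ✗ → not eligible.
Gym Reimbursement — no waiver, service 427 days < 3 years (≈1095 days) ✗ → not eligible.
Health Savings Account — status part-time ✓ (not excluded); no waiver, service 427 days ≥ 1 year (≈365 days) ✓; age 17 < 21 ✗ → not eligible.
Paid Sabbatical — status part-time ✗ (requires full-time, seasonal, or temporary) → not eligible.
Childcare Subsidy — no waiver, service 427 days ≥ 9 months (≈270 days) ✓; rating 4 ≥ 3 ✓; age 17 < 18 ✗ → not eligible.
Pet Insurance — no waiver, service 427 days ≥ 60 days ✓; 24 hrs/wk < 25 ✗ → not eligible.

Long-Term Disability, Paid Parental Leave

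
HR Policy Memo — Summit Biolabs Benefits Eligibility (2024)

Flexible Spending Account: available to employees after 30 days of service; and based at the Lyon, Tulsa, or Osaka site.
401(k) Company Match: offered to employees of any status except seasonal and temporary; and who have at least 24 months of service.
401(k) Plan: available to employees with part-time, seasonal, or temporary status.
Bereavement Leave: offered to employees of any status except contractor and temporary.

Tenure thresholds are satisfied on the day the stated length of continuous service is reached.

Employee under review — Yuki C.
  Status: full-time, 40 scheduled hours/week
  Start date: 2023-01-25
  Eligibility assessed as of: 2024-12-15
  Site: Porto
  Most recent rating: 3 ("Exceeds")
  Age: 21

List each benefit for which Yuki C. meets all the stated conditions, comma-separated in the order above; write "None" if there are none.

Bereavement Leave

Service from 2023-01-25 to 2024-12-15: 690 days.
Flexible Spending Account — service 690 days ≥ 30 days ✓; site Porto ✗ (not Lyon, Tulsa, or Osaka) → not eligible.
401(k) Company Match — status full-time ✓ (not excluded); service 690 days < 24 months (≈720 days) ✗ → not eligible.
401(k) Plan — status full-time ✗ (requires part-time, seasonal, or temporary) → not eligible.
Bereavement Leave — status full-time ✓ (not excluded) → eligible.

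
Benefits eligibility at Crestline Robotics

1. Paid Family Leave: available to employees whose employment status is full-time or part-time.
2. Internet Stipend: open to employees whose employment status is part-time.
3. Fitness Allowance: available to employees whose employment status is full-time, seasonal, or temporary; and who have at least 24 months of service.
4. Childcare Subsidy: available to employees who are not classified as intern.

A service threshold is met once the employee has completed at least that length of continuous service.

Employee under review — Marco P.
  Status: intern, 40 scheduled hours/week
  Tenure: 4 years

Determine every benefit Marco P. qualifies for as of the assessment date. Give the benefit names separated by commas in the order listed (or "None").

Paid Family Leave — status intern ✗ (requires full-time or part-time) → not eligible.
Internet Stipend — status intern ✗ (requires part-time) → not eligible.
Fitness Allowance — status intern ✗ (requires full-time, seasonal, or temporary) → not eligible.
Childcare Subsidy — status intern ✗ (excluded) → not eligible.

None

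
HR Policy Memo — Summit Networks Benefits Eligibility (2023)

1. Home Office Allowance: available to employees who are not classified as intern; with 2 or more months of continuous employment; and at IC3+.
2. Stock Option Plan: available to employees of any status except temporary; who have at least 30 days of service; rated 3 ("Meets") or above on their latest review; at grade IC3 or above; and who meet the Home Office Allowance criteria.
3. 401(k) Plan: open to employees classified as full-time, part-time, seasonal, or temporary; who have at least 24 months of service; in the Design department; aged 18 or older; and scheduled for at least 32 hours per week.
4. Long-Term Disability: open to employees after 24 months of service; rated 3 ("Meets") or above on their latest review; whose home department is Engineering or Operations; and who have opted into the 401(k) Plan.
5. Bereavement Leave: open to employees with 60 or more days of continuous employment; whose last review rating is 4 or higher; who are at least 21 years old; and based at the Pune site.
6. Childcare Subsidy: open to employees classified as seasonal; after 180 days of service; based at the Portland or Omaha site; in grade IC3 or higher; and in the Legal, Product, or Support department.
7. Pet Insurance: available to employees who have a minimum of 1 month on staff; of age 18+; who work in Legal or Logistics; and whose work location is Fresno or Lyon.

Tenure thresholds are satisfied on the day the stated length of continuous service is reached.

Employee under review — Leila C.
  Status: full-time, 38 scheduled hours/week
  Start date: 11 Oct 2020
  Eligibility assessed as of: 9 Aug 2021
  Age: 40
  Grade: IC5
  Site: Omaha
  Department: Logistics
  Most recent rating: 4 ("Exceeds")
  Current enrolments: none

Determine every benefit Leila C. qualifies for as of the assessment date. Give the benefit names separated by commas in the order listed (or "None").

Service from 11 Oct 2020 to 9 Aug 2021: 302 days.
Home Office Allowance — status full-time ✓ (not excluded); service 302 days ≥ 2 months (≈60 days) ✓; grade IC5 ≥ IC3 ✓ → eligible.
Stock Option Plan — status full-time ✓ (not excluded); service 302 days ≥ 30 days ✓; rating 4 ≥ 3 ✓; grade IC5 ≥ IC3 ✓; eligible for Home Office Allowance ✓ → eligible.
401(k) Plan — status full-time ✓; service 302 days < 24 months (≈720 days) ✗ → not eligible.
Long-Term Disability — service 302 days < 24 months (≈720 days) ✗ → not eligible.
Bereavement Leave — service 302 days ≥ 60 days ✓; rating 4 ≥ 4 ✓; age 40 ≥ 21 ✓; site Omaha ✗ (not Pune) → not eligible.
Childcare Subsidy — status full-time ✗ (requires seasonal) → not eligible.
Pet Insurance — service 302 days ≥ 1 month (≈30 days) ✓; age 40 ≥ 18 ✓; dept Logistics ✓; site Omaha ✗ (not Fresno or Lyon) → not eligible.

Home Office Allowance, Stock Option Plan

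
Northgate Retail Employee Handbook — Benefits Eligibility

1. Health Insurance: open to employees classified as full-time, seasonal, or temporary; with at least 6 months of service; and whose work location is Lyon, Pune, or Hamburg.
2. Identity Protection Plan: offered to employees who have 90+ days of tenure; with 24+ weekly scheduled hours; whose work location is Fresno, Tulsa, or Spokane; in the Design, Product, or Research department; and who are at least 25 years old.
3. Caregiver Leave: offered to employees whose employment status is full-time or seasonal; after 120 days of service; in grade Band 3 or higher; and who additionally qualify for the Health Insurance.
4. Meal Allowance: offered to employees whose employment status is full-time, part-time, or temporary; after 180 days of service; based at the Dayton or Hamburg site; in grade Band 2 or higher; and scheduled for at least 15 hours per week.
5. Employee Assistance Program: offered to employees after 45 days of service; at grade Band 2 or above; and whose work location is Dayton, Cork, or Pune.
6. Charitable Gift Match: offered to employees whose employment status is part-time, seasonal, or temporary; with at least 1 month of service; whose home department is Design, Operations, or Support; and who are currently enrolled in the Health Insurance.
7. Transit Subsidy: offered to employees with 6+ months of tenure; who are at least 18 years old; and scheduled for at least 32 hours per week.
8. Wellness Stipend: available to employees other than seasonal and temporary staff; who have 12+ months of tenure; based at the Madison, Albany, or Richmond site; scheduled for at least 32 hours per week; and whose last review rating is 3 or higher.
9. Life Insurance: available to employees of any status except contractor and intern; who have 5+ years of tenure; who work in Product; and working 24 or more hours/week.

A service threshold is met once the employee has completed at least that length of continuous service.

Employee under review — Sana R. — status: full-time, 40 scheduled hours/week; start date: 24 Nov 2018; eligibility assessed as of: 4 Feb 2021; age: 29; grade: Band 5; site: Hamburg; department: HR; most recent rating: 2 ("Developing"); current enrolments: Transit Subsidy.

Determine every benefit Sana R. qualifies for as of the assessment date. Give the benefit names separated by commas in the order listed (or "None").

Health Insurance, Caregiver Leave, Meal Allowance, Transit Subsidy

Service from 24 Nov 2018 to 4 Feb 2021: 803 days.
Health Insurance — status full-time ✓; service 803 days ≥ 6 months (≈180 days) ✓; site Hamburg ✓ → eligible.
Identity Protection Plan — service 803 days ≥ 90 days ✓; 40 hrs/wk ≥ 24 ✓; site Hamburg ✗ (not Fresno, Tulsa, or Spokane) → not eligible.
Caregiver Leave — status full-time ✓; service 803 days ≥ 120 days ✓; grade Band 5 ≥ Band 3 ✓; eligible for Health Insurance ✓ → eligible.
Meal Allowance — status full-time ✓; service 803 days ≥ 180 days ✓; site Hamburg ✓; grade Band 5 ≥ Band 2 ✓; 40 hrs/wk ≥ 15 ✓ → eligible.
Employee Assistance Program — service 803 days ≥ 45 days ✓; grade Band 5 ≥ Band 2 ✓; site Hamburg ✗ (not Dayton, Cork, or Pune) → not eligible.
Charitable Gift Match — status full-time ✗ (requires part-time, seasonal, or temporary) → not eligible.
Transit Subsidy — service 803 days ≥ 6 months (≈180 days) ✓; age 29 ≥ 18 ✓; 40 hrs/wk ≥ 32 ✓ → eligible.
Wellness Stipend — status full-time ✓ (not excluded); service 803 days ≥ 12 months (≈360 days) ✓; site Hamburg ✗ (not Madison, Albany, or Richmond) → not eligible.
Life Insurance — status full-time ✓ (not excluded); service 803 days < 5 years (≈1825 days) ✗ → not eligible.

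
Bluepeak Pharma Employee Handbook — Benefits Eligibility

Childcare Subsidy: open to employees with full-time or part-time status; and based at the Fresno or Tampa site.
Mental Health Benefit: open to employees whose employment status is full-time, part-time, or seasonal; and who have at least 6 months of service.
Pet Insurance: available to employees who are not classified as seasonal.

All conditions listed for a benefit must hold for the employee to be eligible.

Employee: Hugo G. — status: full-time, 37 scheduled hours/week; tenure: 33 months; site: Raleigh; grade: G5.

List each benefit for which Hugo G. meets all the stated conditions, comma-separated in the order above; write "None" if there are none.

Childcare Subsidy — status full-time ✓; site Raleigh ✗ (not Fresno or Tampa) → not eligible.
Mental Health Benefit — status full-time ✓; service 33 months ≥ 6 months ✓ → eligible.
Pet Insurance — status full-time ✓ (not excluded) → eligible.

Mental Health Benefit, Pet Insurance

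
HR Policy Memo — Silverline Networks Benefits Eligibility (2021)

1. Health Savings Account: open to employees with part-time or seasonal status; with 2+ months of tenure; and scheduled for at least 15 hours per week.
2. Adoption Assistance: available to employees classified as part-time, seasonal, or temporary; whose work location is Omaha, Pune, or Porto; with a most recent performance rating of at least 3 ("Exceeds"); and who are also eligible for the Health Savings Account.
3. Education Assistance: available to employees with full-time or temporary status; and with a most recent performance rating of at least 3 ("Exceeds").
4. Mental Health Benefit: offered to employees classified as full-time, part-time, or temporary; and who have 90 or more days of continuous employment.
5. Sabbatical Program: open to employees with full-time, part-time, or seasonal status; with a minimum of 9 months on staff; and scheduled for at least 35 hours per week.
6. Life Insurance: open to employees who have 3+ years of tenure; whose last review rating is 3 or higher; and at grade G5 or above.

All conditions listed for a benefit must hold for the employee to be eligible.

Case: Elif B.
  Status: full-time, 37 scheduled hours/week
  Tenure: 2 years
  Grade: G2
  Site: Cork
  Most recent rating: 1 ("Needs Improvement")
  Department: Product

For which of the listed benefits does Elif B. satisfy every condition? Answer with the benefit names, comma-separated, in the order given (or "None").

Mental Health Benefit, Sabbatical Program

Health Savings Account — status full-time ✗ (requires part-time or seasonal) → not eligible.
Adoption Assistance — status full-time ✗ (requires part-time, seasonal, or temporary) → not eligible.
Education Assistance — status full-time ✓; rating 1 < 3 ✗ → not eligible.
Mental Health Benefit — status full-time ✓; service 2 years ≥ 90 days ✓ → eligible.
Sabbatical Program — status full-time ✓; service 2 years ≥ 9 months (≈270 days) ✓; 37 hrs/wk ≥ 35 ✓ → eligible.
Life Insurance — service 2 years < 3 years ✗ → not eligible.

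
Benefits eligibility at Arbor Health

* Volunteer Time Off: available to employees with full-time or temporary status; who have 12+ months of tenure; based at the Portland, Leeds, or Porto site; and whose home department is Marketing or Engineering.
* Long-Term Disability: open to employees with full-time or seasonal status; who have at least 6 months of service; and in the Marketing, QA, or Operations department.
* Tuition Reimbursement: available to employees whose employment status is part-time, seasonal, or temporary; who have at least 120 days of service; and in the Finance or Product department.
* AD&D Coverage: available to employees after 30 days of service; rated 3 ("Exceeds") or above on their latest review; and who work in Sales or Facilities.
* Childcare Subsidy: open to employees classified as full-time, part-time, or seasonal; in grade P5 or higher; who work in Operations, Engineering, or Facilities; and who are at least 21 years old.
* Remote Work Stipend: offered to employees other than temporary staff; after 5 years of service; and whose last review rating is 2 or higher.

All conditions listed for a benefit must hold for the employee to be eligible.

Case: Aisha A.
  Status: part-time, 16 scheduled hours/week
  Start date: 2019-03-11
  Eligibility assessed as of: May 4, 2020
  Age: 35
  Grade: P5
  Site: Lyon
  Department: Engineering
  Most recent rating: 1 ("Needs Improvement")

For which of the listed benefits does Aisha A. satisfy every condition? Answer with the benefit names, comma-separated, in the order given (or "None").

Childcare Subsidy

Service from 2019-03-11 to May 4, 2020: 420 days.
Volunteer Time Off — status part-time ✗ (requires full-time or temporary) → not eligible.
Long-Term Disability — status part-time ✗ (requires full-time or seasonal) → not eligible.
Tuition Reimbursement — status part-time ✓; service 420 days ≥ 120 days ✓; dept Engineering ✗ → not eligible.
AD&D Coverage — service 420 days ≥ 30 days ✓; rating 1 < 3 ✗ → not eligible.
Childcare Subsidy — status part-time ✓; grade P5 ≥ P5 ✓; dept Engineering ✓; age 35 ≥ 21 ✓ → eligible.
Remote Work Stipend — status part-time ✓ (not excluded); service 420 days < 5 years (≈1825 days) ✗ → not eligible.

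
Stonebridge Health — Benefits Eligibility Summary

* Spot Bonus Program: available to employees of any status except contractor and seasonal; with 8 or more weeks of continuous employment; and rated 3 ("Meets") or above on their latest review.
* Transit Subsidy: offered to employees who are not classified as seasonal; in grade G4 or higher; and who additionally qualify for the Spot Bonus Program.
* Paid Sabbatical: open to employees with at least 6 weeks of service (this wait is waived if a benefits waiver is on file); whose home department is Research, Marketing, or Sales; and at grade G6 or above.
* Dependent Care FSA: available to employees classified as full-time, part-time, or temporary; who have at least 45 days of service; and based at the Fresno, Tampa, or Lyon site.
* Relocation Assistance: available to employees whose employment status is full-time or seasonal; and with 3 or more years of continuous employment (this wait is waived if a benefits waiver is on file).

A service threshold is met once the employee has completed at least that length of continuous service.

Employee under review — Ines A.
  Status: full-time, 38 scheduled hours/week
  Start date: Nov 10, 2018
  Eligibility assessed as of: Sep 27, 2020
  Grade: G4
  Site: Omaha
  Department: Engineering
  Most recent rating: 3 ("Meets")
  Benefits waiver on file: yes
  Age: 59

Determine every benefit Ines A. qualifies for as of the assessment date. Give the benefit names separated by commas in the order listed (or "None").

Spot Bonus Program, Transit Subsidy, Relocation Assistance

Service from Nov 10, 2018 to Sep 27, 2020: 687 days.
Spot Bonus Program — status full-time ✓ (not excluded); service 687 days ≥ 8 weeks (≈56 days) ✓; rating 3 ≥ 3 ✓ → eligible.
Transit Subsidy — status full-time ✓ (not excluded); grade G4 ≥ G4 ✓; eligible for Spot Bonus Program ✓ → eligible.
Paid Sabbatical — benefits waiver on file ✓; dept Engineering ✗ → not eligible.
Dependent Care FSA — status full-time ✓; service 687 days ≥ 45 days ✓; site Omaha ✗ (not Fresno, Tampa, or Lyon) → not eligible.
Relocation Assistance — status full-time ✓; benefits waiver on file ✓ → eligible.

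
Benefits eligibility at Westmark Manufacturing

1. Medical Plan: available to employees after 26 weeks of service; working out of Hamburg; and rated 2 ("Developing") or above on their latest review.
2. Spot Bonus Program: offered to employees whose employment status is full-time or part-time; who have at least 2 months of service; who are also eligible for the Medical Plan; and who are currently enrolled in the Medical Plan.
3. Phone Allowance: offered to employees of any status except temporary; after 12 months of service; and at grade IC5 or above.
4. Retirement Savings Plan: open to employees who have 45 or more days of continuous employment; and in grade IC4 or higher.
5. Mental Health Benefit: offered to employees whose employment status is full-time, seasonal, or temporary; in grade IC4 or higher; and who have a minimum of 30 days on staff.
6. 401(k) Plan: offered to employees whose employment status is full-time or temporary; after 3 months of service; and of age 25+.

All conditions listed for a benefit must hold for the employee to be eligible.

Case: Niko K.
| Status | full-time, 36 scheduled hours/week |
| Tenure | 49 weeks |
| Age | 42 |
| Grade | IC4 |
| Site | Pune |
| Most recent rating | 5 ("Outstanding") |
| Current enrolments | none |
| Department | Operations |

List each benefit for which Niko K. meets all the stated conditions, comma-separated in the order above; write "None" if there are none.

Retirement Savings Plan, Mental Health Benefit, 401(k) Plan

Medical Plan — service 49 weeks ≥ 26 weeks ✓; site Pune ✗ (not Hamburg) → not eligible.
Spot Bonus Program — status full-time ✓; service 49 weeks ≥ 2 months (≈60 days) ✓; not eligible for Medical Plan ✗ → not eligible.
Phone Allowance — status full-time ✓ (not excluded); service 49 weeks < 12 months (≈360 days) ✗ → not eligible.
Retirement Savings Plan — service 49 weeks ≥ 45 days ✓; grade IC4 ≥ IC4 ✓ → eligible.
Mental Health Benefit — status full-time ✓; grade IC4 ≥ IC4 ✓; service 49 weeks ≥ 30 days ✓ → eligible.
401(k) Plan — status full-time ✓; service 49 weeks ≥ 3 months (≈90 days) ✓; age 42 ≥ 25 ✓ → eligible.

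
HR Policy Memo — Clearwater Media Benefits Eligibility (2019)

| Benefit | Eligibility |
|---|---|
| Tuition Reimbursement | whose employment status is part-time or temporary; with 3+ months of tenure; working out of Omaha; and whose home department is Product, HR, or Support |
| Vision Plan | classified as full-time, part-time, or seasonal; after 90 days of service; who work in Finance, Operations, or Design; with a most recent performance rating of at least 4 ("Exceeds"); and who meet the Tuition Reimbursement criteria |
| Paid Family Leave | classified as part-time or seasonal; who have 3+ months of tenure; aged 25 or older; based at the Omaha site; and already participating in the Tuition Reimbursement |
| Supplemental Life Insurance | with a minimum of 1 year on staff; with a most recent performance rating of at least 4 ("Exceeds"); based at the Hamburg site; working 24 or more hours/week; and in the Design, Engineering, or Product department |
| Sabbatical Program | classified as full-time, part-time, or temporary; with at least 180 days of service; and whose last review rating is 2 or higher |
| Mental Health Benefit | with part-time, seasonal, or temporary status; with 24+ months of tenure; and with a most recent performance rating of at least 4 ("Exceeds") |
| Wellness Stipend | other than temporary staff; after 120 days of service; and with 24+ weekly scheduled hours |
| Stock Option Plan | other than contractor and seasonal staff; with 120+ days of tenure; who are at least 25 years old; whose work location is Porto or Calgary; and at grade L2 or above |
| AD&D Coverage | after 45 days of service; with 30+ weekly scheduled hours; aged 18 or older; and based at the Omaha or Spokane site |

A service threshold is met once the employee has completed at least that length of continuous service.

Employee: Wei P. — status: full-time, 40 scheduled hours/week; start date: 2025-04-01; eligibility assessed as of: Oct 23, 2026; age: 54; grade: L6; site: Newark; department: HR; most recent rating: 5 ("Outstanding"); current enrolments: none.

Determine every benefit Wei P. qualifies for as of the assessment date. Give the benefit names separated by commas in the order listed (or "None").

Service from 2025-04-01 to Oct 23, 2026: 570 days.
Tuition Reimbursement — status full-time ✗ (requires part-time or temporary) → not eligible.
Vision Plan — status full-time ✓; service 570 days ≥ 90 days ✓; dept HR ✗ → not eligible.
Paid Family Leave — status full-time ✗ (requires part-time or seasonal) → not eligible.
Supplemental Life Insurance — service 570 days ≥ 1 year (≈365 days) ✓; rating 5 ≥ 4 ✓; site Newark ✗ (not Hamburg) → not eligible.
Sabbatical Program — status full-time ✓; service 570 days ≥ 180 days ✓; rating 5 ≥ 2 ✓ → eligible.
Mental Health Benefit — status full-time ✗ (requires part-time, seasonal, or temporary) → not eligible.
Wellness Stipend — status full-time ✓ (not excluded); service 570 days ≥ 120 days ✓; 40 hrs/wk ≥ 24 ✓ → eligible.
Stock Option Plan — status full-time ✓ (not excluded); service 570 days ≥ 120 days ✓; age 54 ≥ 25 ✓; site Newark ✗ (not Porto or Calgary) → not eligible.
AD&D Coverage — service 570 days ≥ 45 days ✓; 40 hrs/wk ≥ 30 ✓; age 54 ≥ 18 ✓; site Newark ✗ (not Omaha or Spokane) → not eligible.

Sabbatical Program, Wellness Stipend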